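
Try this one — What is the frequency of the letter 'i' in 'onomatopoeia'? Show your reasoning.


Letter 'i' in 'onomatopoeia': found at position(s) 11 = 1 occurrence(s).

1


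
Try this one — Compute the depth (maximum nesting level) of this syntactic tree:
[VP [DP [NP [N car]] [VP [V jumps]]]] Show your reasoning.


Count bracket nesting levels:
'[' at pos 0: depth = 1
'[' at pos 4: depth = 2
'[' at pos 8: depth = 3
'[' at pos 12: depth = 4
'[' at pos 21: depth = 3
'[' at pos 25: depth = 4
Maximum depth reached: 4

4


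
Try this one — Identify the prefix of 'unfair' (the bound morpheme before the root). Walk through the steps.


The word 'unfair' = 'un' (prefix) + 'fair' (root). The prefix is 'un'.

un


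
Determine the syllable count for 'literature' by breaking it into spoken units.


Break 'literature' into syllables: lit-er-a-ture -> lit | er | a | ture = 4 syllables

4 syllables


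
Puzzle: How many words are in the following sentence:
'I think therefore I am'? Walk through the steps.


Split into words: I | think | therefore | I | am = 5 words.

5


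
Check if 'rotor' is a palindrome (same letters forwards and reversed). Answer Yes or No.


Forward: 'rotor'
Reversed: 'rotor'
They are identical.

Yes


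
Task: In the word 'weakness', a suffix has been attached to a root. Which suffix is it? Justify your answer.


The word 'weakness' = 'weak' (root) + '-ness' (suffix). The suffix is '-ness'.

ness


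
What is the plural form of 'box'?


Apply rule: Add -es (sibilant/fricative ending). 'box' becomes 'boxes'.

boxes


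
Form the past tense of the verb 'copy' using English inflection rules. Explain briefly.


Apply rule: Change -y to -ied. 'copy' becomes 'copied'.

copied


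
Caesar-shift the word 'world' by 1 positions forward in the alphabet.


Shift each letter by 1: w -> x, o -> p, r -> s, l -> m, d -> e. Result: 'xpsme'.

xpsme


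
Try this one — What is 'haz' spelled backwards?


Reverse 'haz' character by character: 'zah'.

zah


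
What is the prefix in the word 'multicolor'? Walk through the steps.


The word 'multicolor' = 'multi' (prefix) + 'color' (root). The prefix is 'multi'.

multi


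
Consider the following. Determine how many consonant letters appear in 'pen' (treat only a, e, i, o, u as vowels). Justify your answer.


Consonants in 'pen': p, n = 2 consonants.

2


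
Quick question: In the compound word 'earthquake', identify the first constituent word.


Split 'earthquake' into 'earth' + 'quake'. The first part is 'earth'.

earth


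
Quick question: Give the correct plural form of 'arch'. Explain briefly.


Apply rule: Add -es (sibilant/fricative ending). 'arch' becomes 'arches'.

arches


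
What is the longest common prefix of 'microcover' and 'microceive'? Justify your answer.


Compare from the start: 6 characters match: 'microc'. Mismatch at position 7: 'o' vs 'e'.

microc


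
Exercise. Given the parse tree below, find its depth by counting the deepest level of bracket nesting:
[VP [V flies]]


Count bracket nesting levels:
'[' at pos 0: depth = 1
'[' at pos 4: depth = 2
Maximum depth reached: 2

2


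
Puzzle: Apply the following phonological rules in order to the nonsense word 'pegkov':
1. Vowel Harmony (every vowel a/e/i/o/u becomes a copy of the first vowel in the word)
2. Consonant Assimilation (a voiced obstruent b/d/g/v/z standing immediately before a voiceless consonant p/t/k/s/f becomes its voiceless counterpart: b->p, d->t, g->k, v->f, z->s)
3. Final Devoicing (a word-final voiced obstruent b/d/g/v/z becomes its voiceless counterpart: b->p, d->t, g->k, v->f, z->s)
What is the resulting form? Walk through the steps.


Starting form: 'pegkov'
Rule 1: Vowel Harmony: all vowels become 'e' (matching first vowel). 'pegkov' -> 'pegkev'
Rule 2: Consonant Assimilation: voiced obstruent before voiceless consonant becomes voiceless ('gk' -> 'kk'). 'pegkev' -> 'pekkev'
Rule 3: Final Devoicing: word-final voiced obstruent 'v' becomes voiceless 'f'. 'pekkev' -> 'pekkef'
Final form: 'pekkef'

pekkef


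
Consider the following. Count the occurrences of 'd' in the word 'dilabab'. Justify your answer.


Letter 'd' in 'dilabab': found at position(s) 1 = 1 occurrence(s).

1


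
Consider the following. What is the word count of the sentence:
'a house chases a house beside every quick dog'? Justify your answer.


Split into words: a | house | chases | a | house | beside | every | quick | dog = 9 words.

9


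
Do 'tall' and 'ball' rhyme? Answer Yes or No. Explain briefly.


Rime (stressed vowel + following sounds) of 'tall': -all = /ɔːl/
Rime of 'ball': -all = /ɔːl/
/ɔːl/ and /ɔːl/ are the same ending sound, so the words rhyme.

Yes


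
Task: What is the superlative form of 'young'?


Apply superlative formation (add -est): 'young' -> 'youngest'.

youngest


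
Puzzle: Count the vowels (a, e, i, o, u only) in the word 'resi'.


Vowels in 'resi': e, i = 2 vowels.

2


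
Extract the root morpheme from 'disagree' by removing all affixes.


Remove prefix 'dis' from 'disagree' to get root 'agree'.

agree


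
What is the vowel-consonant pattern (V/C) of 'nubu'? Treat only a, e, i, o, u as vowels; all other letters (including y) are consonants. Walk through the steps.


Letter mapping: n = C, u = V, b = C, u = V.

CVCV


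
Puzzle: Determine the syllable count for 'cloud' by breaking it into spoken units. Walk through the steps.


Break 'cloud' into syllables: cloud -> cloud = 1 syllable

1 syllable


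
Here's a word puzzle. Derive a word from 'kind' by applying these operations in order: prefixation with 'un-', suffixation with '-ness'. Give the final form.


Step 1: Add prefix 'un-' to 'kind' = 'unkind'
Step 2: Add suffix '-ness' to 'unkind' = 'unkindness'

unkindness


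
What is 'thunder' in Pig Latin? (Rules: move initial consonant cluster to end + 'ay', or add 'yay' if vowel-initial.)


'thunder': move consonant cluster 'th' to end and add 'ay': 'underthay'.

underthay


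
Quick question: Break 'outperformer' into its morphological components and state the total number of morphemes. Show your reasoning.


Step 1: Identify prefix: 'out' (meaning: surpass)
Step 2: Identify root: 'perform'
Step 3: Identify suffix(es): 'er'
Decomposition: out- (prefix: surpass) + perform (root) + -er (suffix: one who)
Total morphemes: 3

3 morphemes (out- (prefix: surpass) + perform (root) + -er (suffix: one who))


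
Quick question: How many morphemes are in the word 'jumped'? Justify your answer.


Decomposition: jump (root) + -ed (suffix) = 2 morpheme(s)

2 morphemes


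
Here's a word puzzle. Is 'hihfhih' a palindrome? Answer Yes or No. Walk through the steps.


Forward: 'hihfhih'
Reversed: 'hihfhih'
They are identical.

Yes


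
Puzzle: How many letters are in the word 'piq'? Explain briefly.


Spell out 'piq' and number each letter: p(1), i(2), q(3). Total: 3 letters.

3


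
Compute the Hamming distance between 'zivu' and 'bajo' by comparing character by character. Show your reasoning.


Alignment:
Position 1: 'z' vs 'b' = DIFFER
Position 2: 'i' vs 'a' = DIFFER
Position 3: 'v' vs 'j' = DIFFER
Position 4: 'u' vs 'o' = DIFFER
Total differences: 4

4


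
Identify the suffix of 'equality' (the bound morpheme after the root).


The word 'equality' = 'equal' (root) + '-ity' (suffix). The suffix is '-ity'.

ity


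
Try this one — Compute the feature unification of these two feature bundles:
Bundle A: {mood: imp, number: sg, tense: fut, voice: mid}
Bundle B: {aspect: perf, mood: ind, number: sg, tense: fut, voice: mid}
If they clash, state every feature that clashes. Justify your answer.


Compare features:
aspect: A=_ vs B=perf -> unified: perf
mood: A=imp vs B=ind -> CLASH
number: A=sg vs B=sg -> unified: sg
tense: A=fut vs B=fut -> unified: fut
voice: A=mid vs B=mid -> unified: mid
Clash detected on feature 'mood' (imp vs ind); unification fails.

CLASH on 'mood' (imp vs ind)


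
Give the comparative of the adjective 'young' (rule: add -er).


Apply comparative formation (add -er): 'young' -> 'younger'.

younger


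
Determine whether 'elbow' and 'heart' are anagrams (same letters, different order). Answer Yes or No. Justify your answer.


Sorted letters of 'elbow': 'below'
Sorted letters of 'heart': 'aehrt'
They do not match.

No


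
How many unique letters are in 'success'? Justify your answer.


Unique letters in 'success': {c, e, s, u} = 4 distinct letters.

4


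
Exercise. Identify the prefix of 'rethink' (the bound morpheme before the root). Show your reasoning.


The word 'rethink' = 're' (prefix) + 'think' (root). The prefix is 're'.

re


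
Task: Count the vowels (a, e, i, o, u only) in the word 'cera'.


Vowels in 'cera': e, a = 2 vowels.

2


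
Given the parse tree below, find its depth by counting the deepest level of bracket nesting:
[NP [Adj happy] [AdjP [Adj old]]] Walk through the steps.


Count bracket nesting levels:
'[' at pos 0: depth = 1
'[' at pos 4: depth = 2
'[' at pos 16: depth = 2
'[' at pos 22: depth = 3
Maximum depth reached: 3

3


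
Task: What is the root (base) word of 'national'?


Remove suffix '-al' from 'national' to get root 'nation'.

nation


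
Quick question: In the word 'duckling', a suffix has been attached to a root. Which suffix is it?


The word 'duckling' = 'duck' (root) + '-ling' (suffix). The suffix is '-ling'.

ling


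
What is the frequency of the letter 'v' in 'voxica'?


Letter 'v' in 'voxica': found at position(s) 1 = 1 occurrence(s).

1


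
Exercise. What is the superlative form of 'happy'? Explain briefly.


Apply superlative formation (consonant + y: change y to i, add -est): 'happy' -> 'happiest'.

happiest


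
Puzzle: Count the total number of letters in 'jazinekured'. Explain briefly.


Spell out 'jazinekured' and number each letter: j(1), a(2), z(3), i(4), n(5), e(6), k(7), u(8), r(9), e(10), d(11). Total: 11 letters.

11


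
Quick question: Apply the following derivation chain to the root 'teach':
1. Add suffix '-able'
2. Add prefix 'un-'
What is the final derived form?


Step 1: Add suffix '-able' to 'teach' = 'teachable'
Step 2: Add prefix 'un-' to 'teachable' = 'unteachable'

unteachable


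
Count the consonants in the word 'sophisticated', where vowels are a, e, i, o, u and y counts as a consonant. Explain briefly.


Consonants in 'sophisticated': s, p, h, s, t, c, t, d = 8 consonants.

8


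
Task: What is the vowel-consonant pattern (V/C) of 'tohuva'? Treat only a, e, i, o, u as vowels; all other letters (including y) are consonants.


Letter mapping: t = C, o = V, h = C, u = V, v = C, a = V.

CVCVCV


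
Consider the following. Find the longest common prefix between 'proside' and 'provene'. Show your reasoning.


Compare from the start: 3 characters match: 'pro'. Mismatch at position 4: 's' vs 'v'.

pro


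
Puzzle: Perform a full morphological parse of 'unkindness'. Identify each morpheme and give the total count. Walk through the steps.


Step 1: Identify prefix: 'un' (meaning: not/reverse)
Step 2: Identify root: 'kind'
Step 3: Identify suffix(es): 'ness'
Decomposition: un- (prefix: not/reverse) + kind (root) + -ness (suffix: state of)
Total morphemes: 3

3 morphemes (un- (prefix: not/reverse) + kind (root) + -ness (suffix: state of))


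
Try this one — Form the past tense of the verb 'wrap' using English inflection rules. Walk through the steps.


Apply rule: Double final consonant and add -ed. 'wrap' becomes 'wrapped'.

wrapped


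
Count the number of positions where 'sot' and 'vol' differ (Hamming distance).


Alignment:
Position 1: 's' vs 'v' = DIFFER
Position 2: 'o' vs 'o' = match
Position 3: 't' vs 'l' = DIFFER
Total differences: 2

2


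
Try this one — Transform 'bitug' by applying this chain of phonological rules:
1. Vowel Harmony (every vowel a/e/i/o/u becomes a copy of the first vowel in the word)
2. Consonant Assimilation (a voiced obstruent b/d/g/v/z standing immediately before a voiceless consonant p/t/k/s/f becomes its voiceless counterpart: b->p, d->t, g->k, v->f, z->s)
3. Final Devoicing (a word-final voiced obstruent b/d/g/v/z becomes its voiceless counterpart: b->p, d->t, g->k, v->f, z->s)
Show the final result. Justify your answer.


Starting form: 'bitug'
Rule 1: Vowel Harmony: all vowels become 'i' (matching first vowel). 'bitug' -> 'bitig'
Rule 2: Consonant Assimilation: no voiced obstruent (b/d/g/v/z) stands immediately before a voiceless consonant (p/t/k/s/f). No change.
Rule 3: Final Devoicing: word-final voiced obstruent 'g' becomes voiceless 'k'. 'bitig' -> 'bitik'
Final form: 'bitik'

bitik


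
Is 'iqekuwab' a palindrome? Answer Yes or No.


Forward: 'iqekuwab'
Reversed: 'bawukeqi'
They differ.

No


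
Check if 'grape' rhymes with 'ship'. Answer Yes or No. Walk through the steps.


Rime (stressed vowel + following sounds) of 'grape': -ape = /eɪp/
Rime of 'ship': -ip = /ɪp/
/eɪp/ and /ɪp/ are different ending sounds, so the words do not rhyme.

No


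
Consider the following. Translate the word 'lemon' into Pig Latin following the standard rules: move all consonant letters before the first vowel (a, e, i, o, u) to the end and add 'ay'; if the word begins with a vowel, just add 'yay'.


'lemon': move consonant cluster 'l' to end and add 'ay': 'emonlay'.

emonlay


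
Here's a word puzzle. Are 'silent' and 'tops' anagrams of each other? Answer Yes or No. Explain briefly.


Sorted letters of 'silent': 'eilnst'
Sorted letters of 'tops': 'opst'
They do not match.

No


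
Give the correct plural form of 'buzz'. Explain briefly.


Apply rule: Add -es (sibilant/fricative ending). 'buzz' becomes 'buzzes'.

buzzes


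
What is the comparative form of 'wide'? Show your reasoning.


Apply comparative formation (ends in e: add -r): 'wide' -> 'wider'.

wider


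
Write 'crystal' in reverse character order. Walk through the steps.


Reverse 'crystal' character by character: 'latsyrc'.

latsyrc


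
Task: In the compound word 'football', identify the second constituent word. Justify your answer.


Split 'football' into 'foot' + 'ball'. The second part is 'ball'.

ball


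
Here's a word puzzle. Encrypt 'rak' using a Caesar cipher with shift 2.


Shift each letter by 2: r -> t, a -> c, k -> m. Result: 'tcm'.

tcm


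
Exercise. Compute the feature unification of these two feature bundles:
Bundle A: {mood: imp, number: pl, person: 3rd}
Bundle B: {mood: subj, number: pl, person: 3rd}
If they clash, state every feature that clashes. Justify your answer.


Compare features:
mood: A=imp vs B=subj -> CLASH
number: A=pl vs B=pl -> unified: pl
person: A=3rd vs B=3rd -> unified: 3rd
Clash detected on feature 'mood' (imp vs subj); unification fails.

CLASH on 'mood' (imp vs subj)


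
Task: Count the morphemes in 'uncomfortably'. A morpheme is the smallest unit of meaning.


Decomposition: un- (prefix) + comfort (root) + -able (suffix) + -ly (suffix) = 4 morpheme(s)

4 morphemes


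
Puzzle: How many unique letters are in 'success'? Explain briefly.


Unique letters in 'success': {c, e, s, u} = 4 distinct letters.

4


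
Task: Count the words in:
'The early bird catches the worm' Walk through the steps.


Split into words: The | early | bird | catches | the | worm = 6 words.

6


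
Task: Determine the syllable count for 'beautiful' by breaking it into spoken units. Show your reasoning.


Break 'beautiful' into syllables: beau-ti-ful -> beau | ti | ful = 3 syllables

3 syllables


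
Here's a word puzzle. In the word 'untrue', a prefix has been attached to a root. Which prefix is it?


The word 'untrue' = 'un' (prefix) + 'true' (root). The prefix is 'un'.

un


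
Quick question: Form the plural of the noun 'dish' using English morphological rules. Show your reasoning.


Apply rule: Add -es (sibilant/fricative ending). 'dish' becomes 'dishes'.

dishes


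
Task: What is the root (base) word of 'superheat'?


Remove prefix 'super' from 'superheat' to get root 'heat'.

heat


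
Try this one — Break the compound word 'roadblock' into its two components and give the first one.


Split 'roadblock' into 'road' + 'block'. The first part is 'road'.

road


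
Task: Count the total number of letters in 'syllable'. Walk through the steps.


Spell out 'syllable' and number each letter: s(1), y(2), l(3), l(4), a(5), b(6), l(7), e(8). Total: 8 letters.

8


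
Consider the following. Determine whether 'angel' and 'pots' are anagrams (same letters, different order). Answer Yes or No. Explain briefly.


Sorted letters of 'angel': 'aegln'
Sorted letters of 'pots': 'opst'
They do not match.

No


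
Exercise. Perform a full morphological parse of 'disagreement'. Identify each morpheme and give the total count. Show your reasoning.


Step 1: Identify prefix: 'dis' (meaning: not/apart)
Step 2: Identify root: 'agree'
Step 3: Identify suffix(es): 'ment'
Decomposition: dis- (prefix: not/apart) + agree (root) + -ment (suffix: action/result)
Total morphemes: 3

3 morphemes (dis- (prefix: not/apart) + agree (root) + -ment (suffix: action/result))


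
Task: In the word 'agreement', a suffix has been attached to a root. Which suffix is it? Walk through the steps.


The word 'agreement' = 'agree' (root) + '-ment' (suffix). The suffix is '-ment'.

ment


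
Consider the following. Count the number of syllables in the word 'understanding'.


Break 'understanding' into syllables: un-der-stand-ing -> un | der | stand | ing = 4 syllables

4 syllables


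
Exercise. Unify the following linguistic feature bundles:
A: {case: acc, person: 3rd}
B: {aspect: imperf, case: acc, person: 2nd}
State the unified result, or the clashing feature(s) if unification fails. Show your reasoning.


Compare features:
aspect: A=_ vs B=imperf -> unified: imperf
case: A=acc vs B=acc -> unified: acc
person: A=3rd vs B=2nd -> CLASH
Clash detected on feature 'person' (3rd vs 2nd); unification fails.

CLASH on 'person' (3rd vs 2nd)


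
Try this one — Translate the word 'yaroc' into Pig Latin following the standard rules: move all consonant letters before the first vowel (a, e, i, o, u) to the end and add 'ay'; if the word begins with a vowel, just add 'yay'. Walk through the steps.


'yaroc': move consonant cluster 'y' to end and add 'ay': 'arocyay'.

arocyay


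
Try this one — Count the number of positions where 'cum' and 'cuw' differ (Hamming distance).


Alignment:
Position 1: 'c' vs 'c' = match
Position 2: 'u' vs 'u' = match
Position 3: 'm' vs 'w' = DIFFER
Total differences: 1

1


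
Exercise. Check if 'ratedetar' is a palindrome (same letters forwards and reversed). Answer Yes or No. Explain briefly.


Forward: 'ratedetar'
Reversed: 'ratedetar'
They are identical.

Yes


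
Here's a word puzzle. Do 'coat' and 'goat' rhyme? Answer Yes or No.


Rime (stressed vowel + following sounds) of 'coat': -oat = /oʊt/
Rime of 'goat': -oat = /oʊt/
/oʊt/ and /oʊt/ are the same ending sound, so the words rhyme.

Yes


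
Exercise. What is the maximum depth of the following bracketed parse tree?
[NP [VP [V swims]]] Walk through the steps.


Count bracket nesting levels:
'[' at pos 0: depth = 1
'[' at pos 4: depth = 2
'[' at pos 8: depth = 3
Maximum depth reached: 3

3


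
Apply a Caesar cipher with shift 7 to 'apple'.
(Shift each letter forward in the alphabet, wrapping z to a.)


Shift each letter by 7: a -> h, p -> w, p -> w, l -> s, e -> l. Result: 'hwwsl'.

hwwsl


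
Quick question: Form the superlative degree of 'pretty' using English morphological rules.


Apply superlative formation (consonant + y: change y to i, add -est): 'pretty' -> 'prettiest'.

prettiest


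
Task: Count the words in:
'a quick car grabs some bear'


Split into words: a | quick | car | grabs | some | bear = 6 words.

6


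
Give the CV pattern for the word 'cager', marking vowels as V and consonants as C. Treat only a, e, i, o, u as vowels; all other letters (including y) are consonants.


Letter mapping: c = C, a = V, g = C, e = V, r = C.

CVCVC


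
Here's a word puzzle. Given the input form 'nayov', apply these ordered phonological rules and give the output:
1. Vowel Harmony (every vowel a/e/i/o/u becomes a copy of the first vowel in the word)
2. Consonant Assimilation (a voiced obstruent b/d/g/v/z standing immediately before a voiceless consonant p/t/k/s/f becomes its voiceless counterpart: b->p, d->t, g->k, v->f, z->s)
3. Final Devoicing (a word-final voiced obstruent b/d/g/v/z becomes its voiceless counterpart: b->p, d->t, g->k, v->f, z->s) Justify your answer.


Starting form: 'nayov'
Rule 1: Vowel Harmony: all vowels become 'a' (matching first vowel). 'nayov' -> 'nayav'
Rule 2: Consonant Assimilation: no voiced obstruent (b/d/g/v/z) stands immediately before a voiceless consonant (p/t/k/s/f). No change.
Rule 3: Final Devoicing: word-final voiced obstruent 'v' becomes voiceless 'f'. 'nayav' -> 'nayaf'
Final form: 'nayaf'

nayaf


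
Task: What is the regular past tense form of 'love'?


Apply rule: Add -d (word ends in -e). 'love' becomes 'loved'.

loved


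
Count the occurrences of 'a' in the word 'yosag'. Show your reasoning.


Letter 'a' in 'yosag': found at position(s) 4 = 1 occurrence(s).

1


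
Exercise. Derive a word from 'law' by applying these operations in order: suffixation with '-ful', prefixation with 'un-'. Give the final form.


Step 1: Add suffix '-ful' to 'law' = 'lawful'
Step 2: Add prefix 'un-' to 'lawful' = 'unlawful'

unlawful


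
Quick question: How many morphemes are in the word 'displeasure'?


Decomposition: dis- (prefix) + please (root) + -ure (suffix) = 3 morpheme(s)

3 morphemes


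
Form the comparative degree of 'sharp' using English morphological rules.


Apply comparative formation (add -er): 'sharp' -> 'sharper'.

sharper


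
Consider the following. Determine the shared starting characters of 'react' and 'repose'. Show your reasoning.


Compare from the start: 2 characters match: 're'. Mismatch at position 3: 'a' vs 'p'.

re


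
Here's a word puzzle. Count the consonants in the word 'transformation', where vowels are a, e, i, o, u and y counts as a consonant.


Consonants in 'transformation': t, r, n, s, f, r, m, t, n = 9 consonants.

9


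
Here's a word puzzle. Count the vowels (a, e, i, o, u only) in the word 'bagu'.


Vowels in 'bagu': a, u = 2 vowels.

2


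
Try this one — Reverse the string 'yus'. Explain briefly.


Reverse 'yus' character by character: 'suy'.

suy


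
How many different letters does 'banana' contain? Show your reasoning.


Unique letters in 'banana': {a, b, n} = 3 distinct letters.

3


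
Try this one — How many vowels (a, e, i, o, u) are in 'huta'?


Vowels in 'huta': u, a = 2 vowels.

2


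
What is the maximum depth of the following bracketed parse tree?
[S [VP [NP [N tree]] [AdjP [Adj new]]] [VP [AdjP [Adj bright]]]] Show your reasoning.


Count bracket nesting levels:
'[' at pos 0: depth = 1
'[' at pos 3: depth = 2
'[' at pos 7: depth = 3
'[' at pos 11: depth = 4
'[' at pos 21: depth = 3
'[' at pos 27: depth = 4
'[' at pos 39: depth = 2
'[' at pos 43: depth = 3
'[' at pos 49: depth = 4
Maximum depth reached: 4

4


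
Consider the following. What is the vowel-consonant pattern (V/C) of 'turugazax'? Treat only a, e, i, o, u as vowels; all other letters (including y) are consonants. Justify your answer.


Letter mapping: t = C, u = V, r = C, u = V, g = C, a = V, z = C, a = V, x = C.

CVCVCVCVC


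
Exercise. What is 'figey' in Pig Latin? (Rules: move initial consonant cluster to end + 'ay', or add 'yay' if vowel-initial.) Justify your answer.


'figey': move consonant cluster 'f' to end and add 'ay': 'igeyfay'.

igeyfay


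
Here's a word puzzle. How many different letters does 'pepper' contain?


Unique letters in 'pepper': {e, p, r} = 3 distinct letters.

3


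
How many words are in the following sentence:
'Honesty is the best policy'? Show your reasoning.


Split into words: Honesty | is | the | best | policy = 5 words.

5


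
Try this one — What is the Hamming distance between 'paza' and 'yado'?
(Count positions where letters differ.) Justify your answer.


Alignment:
Position 1: 'p' vs 'y' = DIFFER
Position 2: 'a' vs 'a' = match
Position 3: 'z' vs 'd' = DIFFER
Position 4: 'a' vs 'o' = DIFFER
Total differences: 3

3


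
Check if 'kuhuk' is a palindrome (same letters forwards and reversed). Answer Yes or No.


Forward: 'kuhuk'
Reversed: 'kuhuk'
They are identical.

Yes


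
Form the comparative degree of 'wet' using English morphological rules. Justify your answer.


Apply comparative formation (double final consonant, add -er): 'wet' -> 'wetter'.

wetter


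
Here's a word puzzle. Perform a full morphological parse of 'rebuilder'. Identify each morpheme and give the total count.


Step 1: Identify prefix: 're' (meaning: again)
Step 2: Identify root: 'build'
Step 3: Identify suffix(es): 'er'
Decomposition: re- (prefix: again) + build (root) + -er (suffix: one who)
Total morphemes: 3

3 morphemes (re- (prefix: again) + build (root) + -er (suffix: one who))


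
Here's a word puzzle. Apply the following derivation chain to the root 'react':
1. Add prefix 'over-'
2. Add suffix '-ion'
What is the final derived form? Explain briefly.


Step 1: Add prefix 'over-' to 'react' = 'overreact'
Step 2: Add suffix '-ion' to 'overreact' = 'overreaction'

overreaction


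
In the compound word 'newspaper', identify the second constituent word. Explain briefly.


Split 'newspaper' into 'news' + 'paper'. The second part is 'paper'.

paper


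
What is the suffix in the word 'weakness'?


The word 'weakness' = 'weak' (root) + '-ness' (suffix). The suffix is '-ness'.

ness


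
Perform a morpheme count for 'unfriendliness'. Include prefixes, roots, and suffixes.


Decomposition: un- (prefix) + friend (root) + -ly (suffix) + -ness (suffix) = 4 morpheme(s)

4 morphemes


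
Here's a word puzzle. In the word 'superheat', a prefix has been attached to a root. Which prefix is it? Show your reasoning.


The word 'superheat' = 'super' (prefix) + 'heat' (root). The prefix is 'super'.

super


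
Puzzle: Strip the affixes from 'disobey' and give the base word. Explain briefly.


Remove prefix 'dis' from 'disobey' to get root 'obey'.

obey


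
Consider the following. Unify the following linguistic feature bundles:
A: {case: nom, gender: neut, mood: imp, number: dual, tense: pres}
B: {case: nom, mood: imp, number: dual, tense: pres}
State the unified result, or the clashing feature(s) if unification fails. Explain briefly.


Compare features:
case: A=nom vs B=nom -> unified: nom
gender: A=neut vs B=_ -> unified: neut
mood: A=imp vs B=imp -> unified: imp
number: A=dual vs B=dual -> unified: dual
tense: A=pres vs B=pres -> unified: pres
No clashes found.

Unified: {case: nom, gender: neut, mood: imp, number: dual, tense: pres}


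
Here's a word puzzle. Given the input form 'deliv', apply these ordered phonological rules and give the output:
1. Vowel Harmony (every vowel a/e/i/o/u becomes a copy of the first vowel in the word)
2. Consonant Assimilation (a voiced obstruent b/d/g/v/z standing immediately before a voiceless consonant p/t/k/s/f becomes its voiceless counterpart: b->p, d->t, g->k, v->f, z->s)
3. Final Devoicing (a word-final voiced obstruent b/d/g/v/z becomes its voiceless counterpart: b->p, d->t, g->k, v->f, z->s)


Starting form: 'deliv'
Rule 1: Vowel Harmony: all vowels become 'e' (matching first vowel). 'deliv' -> 'delev'
Rule 2: Consonant Assimilation: no voiced obstruent (b/d/g/v/z) stands immediately before a voiceless consonant (p/t/k/s/f). No change.
Rule 3: Final Devoicing: word-final voiced obstruent 'v' becomes voiceless 'f'. 'delev' -> 'delef'
Final form: 'delef'

delef


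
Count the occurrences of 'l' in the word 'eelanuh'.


Letter 'l' in 'eelanuh': found at position(s) 3 = 1 occurrence(s).

1


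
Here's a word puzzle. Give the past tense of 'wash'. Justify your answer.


Apply rule: Add -ed. 'wash' becomes 'washed'.

washed


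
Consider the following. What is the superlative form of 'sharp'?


Apply superlative formation (add -est): 'sharp' -> 'sharpest'.

sharpest


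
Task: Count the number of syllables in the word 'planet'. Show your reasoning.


Break 'planet' into syllables: plan-et -> plan | et = 2 syllables

2 syllables


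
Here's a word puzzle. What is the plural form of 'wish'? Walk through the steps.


Apply rule: Add -es (sibilant/fricative ending). 'wish' becomes 'wishes'.

wishes


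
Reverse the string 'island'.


Reverse 'island' character by character: 'dnalsi'.

dnalsi


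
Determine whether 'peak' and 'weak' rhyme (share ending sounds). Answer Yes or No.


Rime (stressed vowel + following sounds) of 'peak': -eak = /iːk/
Rime of 'weak': -eak = /iːk/
/iːk/ and /iːk/ are the same ending sound, so the words rhyme.

Yes


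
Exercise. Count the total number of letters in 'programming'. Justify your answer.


Spell out 'programming' and number each letter: p(1), r(2), o(3), g(4), r(5), a(6), m(7), m(8), i(9), n(10), g(11). Total: 11 letters.

11


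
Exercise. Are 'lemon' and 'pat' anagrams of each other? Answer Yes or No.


Sorted letters of 'lemon': 'elmno'
Sorted letters of 'pat': 'apt'
They do not match.

No


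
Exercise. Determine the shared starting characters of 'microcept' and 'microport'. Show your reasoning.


Compare from the start: 5 characters match: 'micro'. Mismatch at position 6: 'c' vs 'p'.

micro


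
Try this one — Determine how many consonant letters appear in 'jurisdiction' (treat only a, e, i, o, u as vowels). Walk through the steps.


Consonants in 'jurisdiction': j, r, s, d, c, t, n = 7 consonants.

7


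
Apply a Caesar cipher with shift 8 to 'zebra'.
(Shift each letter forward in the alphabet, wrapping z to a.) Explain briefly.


Shift each letter by 8: z -> h, e -> m, b -> j, r -> z, a -> i. Result: 'hmjzi'.

hmjzi


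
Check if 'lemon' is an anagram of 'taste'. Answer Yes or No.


Sorted letters of 'lemon': 'elmno'
Sorted letters of 'taste': 'aestt'
They do not match.

No


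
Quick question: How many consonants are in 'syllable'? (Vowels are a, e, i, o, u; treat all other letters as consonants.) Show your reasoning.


Consonants in 'syllable': s, y, l, l, b, l = 6 consonants.

6


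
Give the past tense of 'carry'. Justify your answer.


Apply rule: Change -y to -ied. 'carry' becomes 'carried'.

carried


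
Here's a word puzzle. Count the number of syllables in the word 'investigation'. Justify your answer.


Break 'investigation' into syllables: in-ves-ti-ga-tion -> in | ves | ti | ga | tion = 5 syllables

5 syllables


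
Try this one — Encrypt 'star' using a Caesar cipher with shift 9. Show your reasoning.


Shift each letter by 9: s -> b, t -> c, a -> j, r -> a. Result: 'bcja'.

bcja


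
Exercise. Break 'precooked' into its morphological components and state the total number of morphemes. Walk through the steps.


Step 1: Identify prefix: 'pre' (meaning: before)
Step 2: Identify root: 'cook'
Step 3: Identify suffix(es): 'ed'
Decomposition: pre- (prefix: before) + cook (root) + -ed (suffix: past)
Total morphemes: 3

3 morphemes (pre- (prefix: before) + cook (root) + -ed (suffix: past))


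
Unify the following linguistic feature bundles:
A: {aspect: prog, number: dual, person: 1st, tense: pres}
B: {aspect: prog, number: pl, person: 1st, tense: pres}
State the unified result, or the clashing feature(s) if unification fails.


Compare features:
aspect: A=prog vs B=prog -> unified: prog
number: A=dual vs B=pl -> CLASH
person: A=1st vs B=1st -> unified: 1st
tense: A=pres vs B=pres -> unified: pres
Clash detected on feature 'number' (dual vs pl); unification fails.

CLASH on 'number' (dual vs pl)


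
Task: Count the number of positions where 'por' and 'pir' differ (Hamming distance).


Alignment:
Position 1: 'p' vs 'p' = match
Position 2: 'o' vs 'i' = DIFFER
Position 3: 'r' vs 'r' = match
Total differences: 1

1


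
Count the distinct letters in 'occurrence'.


Unique letters in 'occurrence': {c, e, n, o, r, u} = 6 distinct letters.

6


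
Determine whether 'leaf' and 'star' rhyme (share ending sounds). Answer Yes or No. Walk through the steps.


Rime (stressed vowel + following sounds) of 'leaf': -eaf = /iːf/
Rime of 'star': -ar = /ɑːr/
/iːf/ and /ɑːr/ are different ending sounds, so the words do not rhyme.

No


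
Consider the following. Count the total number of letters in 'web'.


Spell out 'web' and number each letter: w(1), e(2), b(3). Total: 3 letters.

3


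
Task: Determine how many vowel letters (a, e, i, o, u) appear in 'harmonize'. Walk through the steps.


Vowels in 'harmonize': a, o, i, e = 4 vowels.

4


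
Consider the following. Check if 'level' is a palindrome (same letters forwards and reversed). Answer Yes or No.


Forward: 'level'
Reversed: 'level'
They are identical.

Yes


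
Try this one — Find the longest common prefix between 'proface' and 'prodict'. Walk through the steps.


Compare from the start: 3 characters match: 'pro'. Mismatch at position 4: 'f' vs 'd'.

pro


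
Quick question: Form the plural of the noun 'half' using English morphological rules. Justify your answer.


Apply rule: Change -f to -ves. 'half' becomes 'halves'.

halves


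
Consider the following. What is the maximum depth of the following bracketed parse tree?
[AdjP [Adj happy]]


Count bracket nesting levels:
'[' at pos 0: depth = 1
'[' at pos 6: depth = 2
Maximum depth reached: 2

2


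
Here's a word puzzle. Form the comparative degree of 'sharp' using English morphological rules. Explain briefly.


Apply comparative formation (add -er): 'sharp' -> 'sharper'.

sharper


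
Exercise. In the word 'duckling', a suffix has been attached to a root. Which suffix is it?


The word 'duckling' = 'duck' (root) + '-ling' (suffix). The suffix is '-ling'.

ling


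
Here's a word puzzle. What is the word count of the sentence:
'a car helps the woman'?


Split into words: a | car | helps | the | woman = 5 words.

5


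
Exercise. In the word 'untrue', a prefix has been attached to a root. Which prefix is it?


The word 'untrue' = 'un' (prefix) + 'true' (root). The prefix is 'un'.

un


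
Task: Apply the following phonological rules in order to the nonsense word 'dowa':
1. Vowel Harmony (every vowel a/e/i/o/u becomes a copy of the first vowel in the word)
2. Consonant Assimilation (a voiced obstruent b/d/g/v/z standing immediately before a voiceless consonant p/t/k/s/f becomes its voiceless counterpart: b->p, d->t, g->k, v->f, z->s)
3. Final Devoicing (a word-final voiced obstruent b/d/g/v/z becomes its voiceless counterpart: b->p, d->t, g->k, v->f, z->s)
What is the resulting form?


Starting form: 'dowa'
Rule 1: Vowel Harmony: all vowels become 'o' (matching first vowel). 'dowa' -> 'dowo'
Rule 2: Consonant Assimilation: no voiced obstruent (b/d/g/v/z) stands immediately before a voiceless consonant (p/t/k/s/f). No change.
Rule 3: Final Devoicing: the word ends in the vowel 'o', not a consonant. No change.
Final form: 'dowo'

dowo


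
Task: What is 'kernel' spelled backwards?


Reverse 'kernel' character by character: 'lenrek'.

lenrek


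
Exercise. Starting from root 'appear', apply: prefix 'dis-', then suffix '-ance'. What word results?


Step 1: Add prefix 'dis-' to 'appear' = 'disappear'
Step 2: Add suffix '-ance' to 'disappear' = 'disappearance'

disappearance


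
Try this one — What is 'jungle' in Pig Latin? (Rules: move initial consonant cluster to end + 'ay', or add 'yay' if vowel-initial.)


'jungle': move consonant cluster 'j' to end and add 'ay': 'unglejay'.

unglejay


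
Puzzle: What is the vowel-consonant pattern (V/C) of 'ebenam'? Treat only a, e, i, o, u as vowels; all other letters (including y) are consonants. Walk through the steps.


Letter mapping: e = V, b = C, e = V, n = C, a = V, m = C.

VCVCVC


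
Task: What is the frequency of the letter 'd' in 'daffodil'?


Letter 'd' in 'daffodil': found at position(s) 1, 6 = 2 occurrence(s).

2


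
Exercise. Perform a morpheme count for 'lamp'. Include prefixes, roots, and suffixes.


Decomposition: lamp (free morpheme) = 1 morpheme(s)

1 morphemes


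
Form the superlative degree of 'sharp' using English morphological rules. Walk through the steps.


Apply superlative formation (add -est): 'sharp' -> 'sharpest'.

sharpest


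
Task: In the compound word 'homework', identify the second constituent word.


Split 'homework' into 'home' + 'work'. The second part is 'work'.

work


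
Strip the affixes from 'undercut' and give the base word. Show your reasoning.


Remove prefix 'under' from 'undercut' to get root 'cut'.

cut


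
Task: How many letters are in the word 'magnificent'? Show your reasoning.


Spell out 'magnificent' and number each letter: m(1), a(2), g(3), n(4), i(5), f(6), i(7), c(8), e(9), n(10), t(11). Total: 11 letters.

11


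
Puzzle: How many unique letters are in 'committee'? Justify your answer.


Unique letters in 'committee': {c, e, i, m, o, t} = 6 distinct letters.

6


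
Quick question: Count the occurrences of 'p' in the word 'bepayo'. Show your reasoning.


Letter 'p' in 'bepayo': found at position(s) 3 = 1 occurrence(s).

1


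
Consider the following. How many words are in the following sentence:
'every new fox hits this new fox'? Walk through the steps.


Split into words: every | new | fox | hits | this | new | fox = 7 words.

7


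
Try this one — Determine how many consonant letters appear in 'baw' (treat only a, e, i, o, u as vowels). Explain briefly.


Consonants in 'baw': b, w = 2 consonants.

2


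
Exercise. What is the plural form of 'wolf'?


Apply rule: Change -f to -ves. 'wolf' becomes 'wolves'.

wolves


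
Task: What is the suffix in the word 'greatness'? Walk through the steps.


The word 'greatness' = 'great' (root) + '-ness' (suffix). The suffix is '-ness'.

ness


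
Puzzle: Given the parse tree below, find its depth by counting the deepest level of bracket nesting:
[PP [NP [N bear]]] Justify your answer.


Count bracket nesting levels:
'[' at pos 0: depth = 1
'[' at pos 4: depth = 2
'[' at pos 8: depth = 3
Maximum depth reached: 3

3


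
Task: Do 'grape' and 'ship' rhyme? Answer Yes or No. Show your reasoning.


Rime (stressed vowel + following sounds) of 'grape': -ape = /eɪp/
Rime of 'ship': -ip = /ɪp/
/eɪp/ and /ɪp/ are different ending sounds, so the words do not rhyme.

No


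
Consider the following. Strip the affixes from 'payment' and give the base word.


Remove suffix '-ment' from 'payment' to get root 'pay'.

pay


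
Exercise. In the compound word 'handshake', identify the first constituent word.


Split 'handshake' into 'hand' + 'shake'. The first part is 'hand'.

hand


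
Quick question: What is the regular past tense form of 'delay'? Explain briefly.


Apply rule: Add -ed. 'delay' becomes 'delayed'.

delayed


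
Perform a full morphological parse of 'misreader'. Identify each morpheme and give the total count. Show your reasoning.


Step 1: Identify prefix: 'mis' (meaning: wrongly)
Step 2: Identify root: 'read'
Step 3: Identify suffix(es): 'er'
Decomposition: mis- (prefix: wrongly) + read (root) + -er (suffix: one who)
Total morphemes: 3

3 morphemes (mis- (prefix: wrongly) + read (root) + -er (suffix: one who))
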